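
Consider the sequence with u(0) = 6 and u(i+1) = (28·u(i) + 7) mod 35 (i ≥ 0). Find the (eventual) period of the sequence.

Listing terms: u(0) = 6, u(1) = 0, u(2) = 7, u(3) = 28, u(4) = 21, u(5) = 0.
Since u(5) = u(1) = 0, the sequence is eventually periodic: after a pre-period of length 1 it cycles with period 4.

4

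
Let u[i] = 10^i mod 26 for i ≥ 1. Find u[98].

22

Listing terms: u[1] = 10, u[2] = 22, u[3] = 12, u[4] = 16, u[5] = 4, u[6] = 14, u[7] = 10.
Since u[7] = u[1] = 10, the sequence is periodic with period 6.
(98 - 1) mod 6 = 1, so u[98] = u[2] = 22.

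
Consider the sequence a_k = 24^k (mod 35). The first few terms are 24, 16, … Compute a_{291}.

Listing terms: a_1 = 24; a_2 = 16; a_3 = 34; a_4 = 11; a_5 = 19; a_6 = 1; a_7 = 24.
Since a_7 = a_1 = 24, the sequence is periodic with period 6.
So a_{291} = a_{1 + ((291-1) mod 6)} = a_3 = 34.

34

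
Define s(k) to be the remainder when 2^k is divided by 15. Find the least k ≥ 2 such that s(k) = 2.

Listing terms: s(1) = 2; s(2) = 4; s(3) = 8; s(4) = 1; s(5) = 2.
Since s(5) = s(1) = 2, the sequence is periodic with period 4.
The value 2 next appears (with k ≥ 2) at s(5).

5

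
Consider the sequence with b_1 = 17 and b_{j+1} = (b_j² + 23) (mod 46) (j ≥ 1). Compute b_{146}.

4

We have b_1 = 17; b_2 = 36; b_3 = 31; b_4 = 18; b_5 = 25; b_6 = 4; b_7 = 39; b_8 = 26; b_9 = 9; b_{10} = 12; b_{11} = 29; b_{12} = 36.
Since b_{12} = b_2 = 36, the sequence is eventually periodic: after a pre-period of length 1 it cycles with period 10.
For j ≥ 2, b_j depends only on (j - 2) mod 10. (146 - 2) mod 10 = 4, so b_{146} = b_6 = 4.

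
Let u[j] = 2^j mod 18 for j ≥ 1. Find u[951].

Computing terms: u[1] = 2, u[2] = 4, u[3] = 8, u[4] = 16, u[5] = 14, u[6] = 10, u[7] = 2.
The sequence repeats with period 6.
So u[951] = u[1 + ((951-1) mod 6)] = u[3] = 8.

8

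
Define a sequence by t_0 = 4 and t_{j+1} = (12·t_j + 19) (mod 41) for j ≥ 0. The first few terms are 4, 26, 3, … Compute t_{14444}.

Computing terms: t_0 = 4; t_1 = 26; t_2 = 3; t_3 = 14; t_4 = 23; t_5 = 8; t_6 = 33; t_7 = 5; t_8 = 38; t_9 = 24; t_{10} = 20; t_{11} = 13; t_{12} = 11; t_{13} = 28; t_{14} = 27; t_{15} = 15; t_{16} = 35; t_{17} = 29; t_{18} = 39; t_{19} = 36; t_{20} = 0; t_{21} = 19; t_{22} = 1; t_{23} = 31; t_{24} = 22; t_{25} = 37; t_{26} = 12; t_{27} = 40; t_{28} = 7; t_{29} = 21; t_{30} = 25; t_{31} = 32; t_{32} = 34; t_{33} = 17; t_{34} = 18; t_{35} = 30; t_{36} = 10; t_{37} = 16; t_{38} = 6; t_{39} = 9; t_{40} = 4.
Since t_{40} = t_0 = 4, the sequence is periodic with period 40.
So t_{14444} = t_{0 + ((14444-0) mod 40)} = t_4 = 23.

23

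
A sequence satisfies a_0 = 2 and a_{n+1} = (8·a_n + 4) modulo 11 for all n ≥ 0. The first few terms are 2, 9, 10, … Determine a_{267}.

3

Computing terms: a_0 = 2,  a_1 = 9,  a_2 = 10,  a_3 = 7,  a_4 = 5,  a_5 = 0,  a_6 = 4,  a_7 = 3,  a_8 = 6,  a_9 = 8,  a_{10} = 2.
Since a_{10} = a_0 = 2, the sequence is periodic with period 10.
So a_{267} = a_{0 + ((267-0) mod 10)} = a_7 = 3.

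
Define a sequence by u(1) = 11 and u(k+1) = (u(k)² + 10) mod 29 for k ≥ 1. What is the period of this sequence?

We have u(1) = 11; u(2) = 15; u(3) = 3; u(4) = 19; u(5) = 23; u(6) = 17; u(7) = 9; u(8) = 4; u(9) = 26; u(10) = 19.
Since u(10) = u(4) = 19, the sequence is eventually periodic: after a pre-period of length 3 it cycles with period 6.

6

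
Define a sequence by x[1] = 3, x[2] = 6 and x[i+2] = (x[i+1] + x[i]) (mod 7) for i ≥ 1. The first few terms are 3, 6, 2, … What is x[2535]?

0

Computing terms: x[1] = 3, x[2] = 6, x[3] = 2, x[4] = 1, x[5] = 3, x[6] = 4, x[7] = 0, x[8] = 4, x[9] = 4, x[10] = 1, x[11] = 5, x[12] = 6, x[13] = 4, x[14] = 3, x[15] = 0, x[16] = 3, x[17] = 3, x[18] = 6.
Since (x[17], x[18]) = (x[1], x[2]) = (3, 6) (two consecutive terms determine the rest), the sequence is periodic with period 16.
(2535 - 1) mod 16 = 6, so x[2535] = x[7] = 0.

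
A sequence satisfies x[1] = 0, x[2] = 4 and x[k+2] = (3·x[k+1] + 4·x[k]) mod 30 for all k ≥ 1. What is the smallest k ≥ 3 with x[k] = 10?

6

x[1] = 0; x[2] = 4; x[3] = 12; x[4] = 22; x[5] = 24; x[6] = 10; x[7] = 6; x[8] = 28; x[9] = 18; x[10] = 16; x[11] = 0; x[12] = 4.
Since (x[11], x[12]) = (x[1], x[2]) = (0, 4) (two consecutive terms determine the rest), the sequence is periodic with period 10.
The value 10 first appears (with k ≥ 3) at x[6].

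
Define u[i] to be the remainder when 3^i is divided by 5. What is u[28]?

1

u[1] = 3; u[2] = 4; u[3] = 2; u[4] = 1; u[5] = 3.
Since u[5] = u[1] = 3, the sequence is periodic with period 4.
So u[28] = u[1 + ((28-1) mod 4)] = u[4] = 1.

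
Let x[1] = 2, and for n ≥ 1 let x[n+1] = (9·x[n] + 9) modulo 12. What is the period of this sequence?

4

Computing terms: x[1] = 2,  x[2] = 3,  x[3] = 0,  x[4] = 9,  x[5] = 6,  x[6] = 3.
Since x[6] = x[2] = 3, the sequence is eventually periodic: after a pre-period of length 1 it cycles with period 4.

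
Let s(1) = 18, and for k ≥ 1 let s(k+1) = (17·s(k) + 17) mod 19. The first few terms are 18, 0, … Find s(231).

s(1) = 18; s(2) = 0; s(3) = 17; s(4) = 2; s(5) = 13; s(6) = 10; s(7) = 16; s(8) = 4; s(9) = 9; s(10) = 18.
The sequence repeats with period 9.
(231 - 1) mod 9 = 5, so s(231) = s(6) = 10.

10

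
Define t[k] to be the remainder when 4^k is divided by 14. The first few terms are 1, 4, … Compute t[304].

4

t[0] = 1; t[1] = 4; t[2] = 2; t[3] = 8; t[4] = 4.
Since t[4] = t[1] = 4, the sequence is eventually periodic: after a pre-period of length 1 it cycles with period 3.
For k ≥ 1, t[k] depends only on (k - 1) mod 3. (304 - 1) mod 3 = 0, so t[304] = t[1] = 4.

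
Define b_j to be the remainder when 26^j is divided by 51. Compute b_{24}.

We have b_0 = 1,  b_1 = 26,  b_2 = 13,  b_3 = 32,  b_4 = 16,  b_5 = 8,  b_6 = 4,  b_7 = 2,  b_8 = 1.
The sequence repeats with period 8.
So b_{24} = b_{0 + ((24-0) mod 8)} = b_0 = 1.

1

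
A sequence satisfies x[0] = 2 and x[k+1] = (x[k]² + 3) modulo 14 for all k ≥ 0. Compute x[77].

3

Listing terms: x[0] = 2, x[1] = 7, x[2] = 10, x[3] = 5, x[4] = 0, x[5] = 3, x[6] = 12, x[7] = 7.
Since x[7] = x[1] = 7, the sequence is eventually periodic: after a pre-period of length 1 it cycles with period 6.
For k ≥ 1, x[k] depends only on (k - 1) mod 6. (77 - 1) mod 6 = 4, so x[77] = x[5] = 3.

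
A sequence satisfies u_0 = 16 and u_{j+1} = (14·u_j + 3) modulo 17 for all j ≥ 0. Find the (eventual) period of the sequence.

16

We have u_0 = 16, u_1 = 6, u_2 = 2, u_3 = 14, u_4 = 12, u_5 = 1, u_6 = 0, u_7 = 3, u_8 = 11, u_9 = 4, u_{10} = 8, u_{11} = 13, u_{12} = 15, u_{13} = 9, u_{14} = 10, u_{15} = 7, u_{16} = 16.
The sequence repeats with period 16.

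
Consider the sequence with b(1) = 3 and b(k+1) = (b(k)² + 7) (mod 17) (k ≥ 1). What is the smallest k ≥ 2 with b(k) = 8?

3

Computing terms: b(1) = 3, b(2) = 16, b(3) = 8, b(4) = 3.
Since b(4) = b(1) = 3, the sequence is periodic with period 3.
The value 8 first appears (with k ≥ 2) at b(3).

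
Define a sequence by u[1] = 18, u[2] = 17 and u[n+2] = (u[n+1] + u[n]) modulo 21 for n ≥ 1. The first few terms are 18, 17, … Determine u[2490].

11

Listing terms: u[1] = 18; u[2] = 17; u[3] = 14; u[4] = 10; u[5] = 3; u[6] = 13; u[7] = 16; u[8] = 8; u[9] = 3; u[10] = 11; u[11] = 14; u[12] = 4; u[13] = 18; u[14] = 1; u[15] = 19; u[16] = 20; u[17] = 18; u[18] = 17.
The sequence repeats with period 16.
So u[2490] = u[1 + ((2490-1) mod 16)] = u[10] = 11.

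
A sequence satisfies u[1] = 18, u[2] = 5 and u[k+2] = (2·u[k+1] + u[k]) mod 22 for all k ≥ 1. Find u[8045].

Listing terms: u[1] = 18,  u[2] = 5,  u[3] = 6,  u[4] = 17,  u[5] = 18,  u[6] = 9,  u[7] = 14,  u[8] = 15,  u[9] = 0,  u[10] = 15,  u[11] = 8,  u[12] = 9,  u[13] = 4,  u[14] = 17,  u[15] = 16,  u[16] = 5,  u[17] = 4,  u[18] = 13,  u[19] = 8,  u[20] = 7,  u[21] = 0,  u[22] = 7,  u[23] = 14,  u[24] = 13,  u[25] = 18,  u[26] = 5.
The sequence repeats with period 24.
So u[8045] = u[1 + ((8045-1) mod 24)] = u[5] = 18.

18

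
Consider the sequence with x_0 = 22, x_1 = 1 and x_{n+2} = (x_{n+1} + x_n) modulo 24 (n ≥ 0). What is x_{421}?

Listing terms: x_0 = 22; x_1 = 1; x_2 = 23; x_3 = 0; x_4 = 23; x_5 = 23; x_6 = 22; x_7 = 21; x_8 = 19; x_9 = 16; x_{10} = 11; x_{11} = 3; x_{12} = 14; x_{13} = 17; x_{14} = 7; x_{15} = 0; x_{16} = 7; x_{17} = 7; x_{18} = 14; x_{19} = 21; x_{20} = 11; x_{21} = 8; x_{22} = 19; x_{23} = 3; x_{24} = 22; x_{25} = 1.
Since (x_{24}, x_{25}) = (x_0, x_1) = (22, 1) (two consecutive terms determine the rest), the sequence is periodic with period 24.
(421 - 0) mod 24 = 13, so x_{421} = x_{13} = 17.

17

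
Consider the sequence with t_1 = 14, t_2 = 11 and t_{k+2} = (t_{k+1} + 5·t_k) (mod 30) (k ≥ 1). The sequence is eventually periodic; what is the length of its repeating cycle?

t_1 = 14; t_2 = 11; t_3 = 21; t_4 = 16; t_5 = 1; t_6 = 21; t_7 = 26; t_8 = 11; t_9 = 21.
Since (t_8, t_9) = (t_2, t_3) = (11, 21) (two consecutive terms determine the rest), the sequence is eventually periodic: after a pre-period of length 1 it cycles with period 6.

6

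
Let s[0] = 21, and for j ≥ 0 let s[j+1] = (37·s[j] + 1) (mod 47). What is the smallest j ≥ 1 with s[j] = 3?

18

Computing terms: s[0] = 21; s[1] = 26; s[2] = 23; s[3] = 6; s[4] = 35; s[5] = 27; s[6] = 13; s[7] = 12; s[8] = 22; s[9] = 16; s[10] = 29; s[11] = 40; s[12] = 24; s[13] = 43; s[14] = 41; s[15] = 14; s[16] = 2; s[17] = 28; s[18] = 3; s[19] = 18; s[20] = 9; s[21] = 5; s[22] = 45; s[23] = 21.
Since s[23] = s[0] = 21, the sequence is periodic with period 23.
The value 3 first appears (with j ≥ 1) at s[18].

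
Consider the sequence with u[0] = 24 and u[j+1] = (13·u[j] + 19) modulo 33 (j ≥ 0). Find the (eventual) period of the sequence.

We have u[0] = 24, u[1] = 1, u[2] = 32, u[3] = 6, u[4] = 31, u[5] = 26, u[6] = 27, u[7] = 7, u[8] = 11, u[9] = 30, u[10] = 13, u[11] = 23, u[12] = 21, u[13] = 28, u[14] = 20, u[15] = 15, u[16] = 16, u[17] = 29, u[18] = 0, u[19] = 19, u[20] = 2, u[21] = 12, u[22] = 10, u[23] = 17, u[24] = 9, u[25] = 4, u[26] = 5, u[27] = 18, u[28] = 22, u[29] = 8, u[30] = 24.
The sequence repeats with period 30.

30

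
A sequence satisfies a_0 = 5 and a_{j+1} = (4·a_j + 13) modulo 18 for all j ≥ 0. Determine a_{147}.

We have a_0 = 5, a_1 = 15, a_2 = 1, a_3 = 17, a_4 = 9, a_5 = 13, a_6 = 11, a_7 = 3, a_8 = 7, a_9 = 5.
The sequence repeats with period 9.
(147 - 0) mod 9 = 3, so a_{147} = a_3 = 17.

17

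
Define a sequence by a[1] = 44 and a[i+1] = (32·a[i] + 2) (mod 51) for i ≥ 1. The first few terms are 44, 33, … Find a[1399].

20

a[1] = 44, a[2] = 33, a[3] = 38, a[4] = 45, a[5] = 14, a[6] = 42, a[7] = 20, a[8] = 30, a[9] = 44.
Since a[9] = a[1] = 44, the sequence is periodic with period 8.
(1399 - 1) mod 8 = 6, so a[1399] = a[7] = 20.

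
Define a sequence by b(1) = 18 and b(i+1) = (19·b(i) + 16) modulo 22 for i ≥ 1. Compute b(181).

18

b(1) = 18, b(2) = 6, b(3) = 20, b(4) = 0, b(5) = 16, b(6) = 12, b(7) = 2, b(8) = 10, b(9) = 8, b(10) = 14, b(11) = 18.
Since b(11) = b(1) = 18, the sequence is periodic with period 10.
(181 - 1) mod 10 = 0, so b(181) = b(1) = 18.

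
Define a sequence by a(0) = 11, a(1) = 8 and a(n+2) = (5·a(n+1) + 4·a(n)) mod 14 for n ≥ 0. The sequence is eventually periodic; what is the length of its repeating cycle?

48

a(0) = 11; a(1) = 8; a(2) = 0; a(3) = 4; a(4) = 6; a(5) = 4; a(6) = 2; a(7) = 12; a(8) = 12; a(9) = 10; a(10) = 0; a(11) = 12; a(12) = 4; a(13) = 12; a(14) = 6; a(15) = 8; a(16) = 8; a(17) = 2; a(18) = 0; a(19) = 8; a(20) = 12; a(21) = 8; a(22) = 4; a(23) = 10; a(24) = 10; a(25) = 6; a(26) = 0; a(27) = 10; a(28) = 8; a(29) = 10; a(30) = 12; a(31) = 2; a(32) = 2; a(33) = 4; a(34) = 0; a(35) = 2; a(36) = 10; a(37) = 2; a(38) = 8; a(39) = 6; a(40) = 6; a(41) = 12; a(42) = 0; a(43) = 6; a(44) = 2; a(45) = 6; a(46) = 10; a(47) = 4; a(48) = 4; a(49) = 8; a(50) = 0.
Since (a(49), a(50)) = (a(1), a(2)) = (8, 0) (two consecutive terms determine the rest), the sequence is eventually periodic: after a pre-period of length 1 it cycles with period 48.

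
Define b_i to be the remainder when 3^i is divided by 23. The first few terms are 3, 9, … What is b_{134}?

9

b_1 = 3; b_2 = 9; b_3 = 4; b_4 = 12; b_5 = 13; b_6 = 16; b_7 = 2; b_8 = 6; b_9 = 18; b_{10} = 8; b_{11} = 1; b_{12} = 3.
Since b_{12} = b_1 = 3, the sequence is periodic with period 11.
(134 - 1) mod 11 = 1, so b_{134} = b_2 = 9.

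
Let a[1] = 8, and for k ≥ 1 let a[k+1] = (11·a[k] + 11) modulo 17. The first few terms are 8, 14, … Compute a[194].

14

a[1] = 8; a[2] = 14; a[3] = 12; a[4] = 7; a[5] = 3; a[6] = 10; a[7] = 2; a[8] = 16; a[9] = 0; a[10] = 11; a[11] = 13; a[12] = 1; a[13] = 5; a[14] = 15; a[15] = 6; a[16] = 9; a[17] = 8.
Since a[17] = a[1] = 8, the sequence is periodic with period 16.
So a[194] = a[1 + ((194-1) mod 16)] = a[2] = 14.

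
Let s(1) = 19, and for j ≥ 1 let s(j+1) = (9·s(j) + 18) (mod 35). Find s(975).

Listing terms: s(1) = 19; s(2) = 14; s(3) = 4; s(4) = 19.
Since s(4) = s(1) = 19, the sequence is periodic with period 3.
(975 - 1) mod 3 = 2, so s(975) = s(3) = 4.

4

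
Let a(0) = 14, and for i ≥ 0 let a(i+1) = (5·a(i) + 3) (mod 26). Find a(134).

Computing terms: a(0) = 14,  a(1) = 21,  a(2) = 4,  a(3) = 23,  a(4) = 14.
The sequence repeats with period 4.
So a(134) = a(0 + ((134-0) mod 4)) = a(2) = 4.

4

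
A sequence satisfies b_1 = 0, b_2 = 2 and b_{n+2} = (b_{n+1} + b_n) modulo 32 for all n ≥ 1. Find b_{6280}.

We have b_1 = 0; b_2 = 2; b_3 = 2; b_4 = 4; b_5 = 6; b_6 = 10; b_7 = 16; b_8 = 26; b_9 = 10; b_{10} = 4; b_{11} = 14; b_{12} = 18; b_{13} = 0; b_{14} = 18; b_{15} = 18; b_{16} = 4; b_{17} = 22; b_{18} = 26; b_{19} = 16; b_{20} = 10; b_{21} = 26; b_{22} = 4; b_{23} = 30; b_{24} = 2; b_{25} = 0; b_{26} = 2.
Since (b_{25}, b_{26}) = (b_1, b_2) = (0, 2) (two consecutive terms determine the rest), the sequence is periodic with period 24.
(6280 - 1) mod 24 = 15, so b_{6280} = b_{16} = 4.

4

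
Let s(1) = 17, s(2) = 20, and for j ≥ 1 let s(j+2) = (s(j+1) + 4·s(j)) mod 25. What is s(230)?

Listing terms: s(1) = 17, s(2) = 20, s(3) = 13, s(4) = 18, s(5) = 20, s(6) = 17, s(7) = 22, s(8) = 15, s(9) = 3, s(10) = 13, s(11) = 0, s(12) = 2, s(13) = 2, s(14) = 10, s(15) = 18, s(16) = 8, s(17) = 5, s(18) = 12, s(19) = 7, s(20) = 5, s(21) = 8, s(22) = 3, s(23) = 10, s(24) = 22, s(25) = 12, s(26) = 0, s(27) = 23, s(28) = 23, s(29) = 15, s(30) = 7, s(31) = 17, s(32) = 20.
Since (s(31), s(32)) = (s(1), s(2)) = (17, 20) (two consecutive terms determine the rest), the sequence is periodic with period 30.
(230 - 1) mod 30 = 19, so s(230) = s(20) = 5.

5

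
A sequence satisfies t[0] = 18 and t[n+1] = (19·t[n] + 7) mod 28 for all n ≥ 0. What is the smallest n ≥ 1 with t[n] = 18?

6

Listing terms: t[0] = 18, t[1] = 13, t[2] = 2, t[3] = 17, t[4] = 22, t[5] = 5, t[6] = 18.
The sequence repeats with period 6.
The value 18 next appears (with n ≥ 1) at t[6].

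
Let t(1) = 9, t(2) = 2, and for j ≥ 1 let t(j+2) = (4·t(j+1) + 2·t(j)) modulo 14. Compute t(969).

10

Listing terms: t(1) = 9,  t(2) = 2,  t(3) = 12,  t(4) = 10,  t(5) = 8,  t(6) = 10,  t(7) = 0,  t(8) = 6,  t(9) = 10,  t(10) = 10,  t(11) = 4,  t(12) = 8,  t(13) = 12,  t(14) = 8,  t(15) = 0,  t(16) = 2,  t(17) = 8,  t(18) = 8,  t(19) = 6,  t(20) = 12,  t(21) = 4,  t(22) = 12,  t(23) = 0,  t(24) = 10,  t(25) = 12,  t(26) = 12,  t(27) = 2,  t(28) = 4,  t(29) = 6,  t(30) = 4,  t(31) = 0,  t(32) = 8,  t(33) = 4,  t(34) = 4,  t(35) = 10,  t(36) = 6,  t(37) = 2,  t(38) = 6,  t(39) = 0,  t(40) = 12,  t(41) = 6,  t(42) = 6,  t(43) = 8,  t(44) = 2,  t(45) = 10,  t(46) = 2,  t(47) = 0,  t(48) = 4,  t(49) = 2,  t(50) = 2,  t(51) = 12.
Since (t(50), t(51)) = (t(2), t(3)) = (2, 12) (two consecutive terms determine the rest), the sequence is eventually periodic: after a pre-period of length 1 it cycles with period 48.
For j ≥ 2, t(j) depends only on (j - 2) mod 48. (969 - 2) mod 48 = 7, so t(969) = t(9) = 10.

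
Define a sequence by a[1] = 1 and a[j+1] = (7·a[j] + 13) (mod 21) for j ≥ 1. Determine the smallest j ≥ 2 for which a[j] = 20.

2

We have a[1] = 1, a[2] = 20, a[3] = 6, a[4] = 13, a[5] = 20.
Since a[5] = a[2] = 20, the sequence is eventually periodic: after a pre-period of length 1 it cycles with period 3.
The value 20 first appears (with j ≥ 2) at a[2].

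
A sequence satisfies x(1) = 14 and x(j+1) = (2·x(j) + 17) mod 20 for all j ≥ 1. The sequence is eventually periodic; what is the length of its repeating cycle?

We have x(1) = 14, x(2) = 5, x(3) = 7, x(4) = 11, x(5) = 19, x(6) = 15, x(7) = 7.
Since x(7) = x(3) = 7, the sequence is eventually periodic: after a pre-period of length 2 it cycles with period 4.

4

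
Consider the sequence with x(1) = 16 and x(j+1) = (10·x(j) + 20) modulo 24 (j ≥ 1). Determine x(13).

We have x(1) = 16; x(2) = 12; x(3) = 20; x(4) = 4; x(5) = 12.
Since x(5) = x(2) = 12, the sequence is eventually periodic: after a pre-period of length 1 it cycles with period 3.
For j ≥ 2, x(j) depends only on (j - 2) mod 3. (13 - 2) mod 3 = 2, so x(13) = x(4) = 4.

4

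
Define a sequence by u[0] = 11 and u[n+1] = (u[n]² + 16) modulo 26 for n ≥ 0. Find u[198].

Listing terms: u[0] = 11,  u[1] = 7,  u[2] = 13,  u[3] = 3,  u[4] = 25,  u[5] = 17,  u[6] = 19,  u[7] = 13.
Since u[7] = u[2] = 13, the sequence is eventually periodic: after a pre-period of length 2 it cycles with period 5.
For n ≥ 2, u[n] depends only on (n - 2) mod 5. (198 - 2) mod 5 = 1, so u[198] = u[3] = 3.

3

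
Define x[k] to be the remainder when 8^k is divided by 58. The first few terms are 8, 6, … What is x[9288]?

x[1] = 8,  x[2] = 6,  x[3] = 48,  x[4] = 36,  x[5] = 56,  x[6] = 42,  x[7] = 46,  x[8] = 20,  x[9] = 44,  x[10] = 4,  x[11] = 32,  x[12] = 24,  x[13] = 18,  x[14] = 28,  x[15] = 50,  x[16] = 52,  x[17] = 10,  x[18] = 22,  x[19] = 2,  x[20] = 16,  x[21] = 12,  x[22] = 38,  x[23] = 14,  x[24] = 54,  x[25] = 26,  x[26] = 34,  x[27] = 40,  x[28] = 30,  x[29] = 8.
Since x[29] = x[1] = 8, the sequence is periodic with period 28.
So x[9288] = x[1 + ((9288-1) mod 28)] = x[20] = 16.

16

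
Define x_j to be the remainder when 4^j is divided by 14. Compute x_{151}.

x_0 = 1, x_1 = 4, x_2 = 2, x_3 = 8, x_4 = 4.
Since x_4 = x_1 = 4, the sequence is eventually periodic: after a pre-period of length 1 it cycles with period 3.
For j ≥ 1, x_j depends only on (j - 1) mod 3. (151 - 1) mod 3 = 0, so x_{151} = x_1 = 4.

4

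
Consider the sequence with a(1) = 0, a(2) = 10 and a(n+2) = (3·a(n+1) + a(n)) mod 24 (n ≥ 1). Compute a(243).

6

We have a(1) = 0; a(2) = 10; a(3) = 6; a(4) = 4; a(5) = 18; a(6) = 10; a(7) = 0; a(8) = 10.
Since (a(7), a(8)) = (a(1), a(2)) = (0, 10) (two consecutive terms determine the rest), the sequence is periodic with period 6.
So a(243) = a(1 + ((243-1) mod 6)) = a(3) = 6.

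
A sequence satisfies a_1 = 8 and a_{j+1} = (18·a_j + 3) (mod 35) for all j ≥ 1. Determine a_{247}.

Computing terms: a_1 = 8,  a_2 = 7,  a_3 = 24,  a_4 = 15,  a_5 = 28,  a_6 = 17,  a_7 = 29,  a_8 = 0,  a_9 = 3,  a_{10} = 22,  a_{11} = 14,  a_{12} = 10,  a_{13} = 8.
Since a_{13} = a_1 = 8, the sequence is periodic with period 12.
So a_{247} = a_{1 + ((247-1) mod 12)} = a_7 = 29.

29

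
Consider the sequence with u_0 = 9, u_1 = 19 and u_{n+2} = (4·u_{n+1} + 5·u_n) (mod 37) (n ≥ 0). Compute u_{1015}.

18

u_0 = 9, u_1 = 19, u_2 = 10, u_3 = 24, u_4 = 35, u_5 = 1, u_6 = 31, u_7 = 18, u_8 = 5, u_9 = 36, u_{10} = 21, u_{11} = 5, u_{12} = 14, u_{13} = 7, u_{14} = 24, u_{15} = 20, u_{16} = 15, u_{17} = 12, u_{18} = 12, u_{19} = 34, u_{20} = 11, u_{21} = 29, u_{22} = 23, u_{23} = 15, u_{24} = 27, u_{25} = 35, u_{26} = 16, u_{27} = 17, u_{28} = 0, u_{29} = 11, u_{30} = 7, u_{31} = 9, u_{32} = 34, u_{33} = 33, u_{34} = 6, u_{35} = 4, u_{36} = 9, u_{37} = 19.
The sequence repeats with period 36.
(1015 - 0) mod 36 = 7, so u_{1015} = u_7 = 18.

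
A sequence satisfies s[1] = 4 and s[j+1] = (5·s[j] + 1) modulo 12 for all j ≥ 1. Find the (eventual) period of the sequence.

We have s[1] = 4,  s[2] = 9,  s[3] = 10,  s[4] = 3,  s[5] = 4.
Since s[5] = s[1] = 4, the sequence is periodic with period 4.

4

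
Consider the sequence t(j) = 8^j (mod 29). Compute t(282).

6

Listing terms: t(1) = 8, t(2) = 6, t(3) = 19, t(4) = 7, t(5) = 27, t(6) = 13, t(7) = 17, t(8) = 20, t(9) = 15, t(10) = 4, t(11) = 3, t(12) = 24, t(13) = 18, t(14) = 28, t(15) = 21, t(16) = 23, t(17) = 10, t(18) = 22, t(19) = 2, t(20) = 16, t(21) = 12, t(22) = 9, t(23) = 14, t(24) = 25, t(25) = 26, t(26) = 5, t(27) = 11, t(28) = 1, t(29) = 8.
The sequence repeats with period 28.
(282 - 1) mod 28 = 1, so t(282) = t(2) = 6.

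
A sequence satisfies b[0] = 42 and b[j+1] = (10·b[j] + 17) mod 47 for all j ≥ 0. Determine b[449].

35

Computing terms: b[0] = 42; b[1] = 14; b[2] = 16; b[3] = 36; b[4] = 1; b[5] = 27; b[6] = 5; b[7] = 20; b[8] = 29; b[9] = 25; b[10] = 32; b[11] = 8; b[12] = 3; b[13] = 0; b[14] = 17; b[15] = 46; b[16] = 7; b[17] = 40; b[18] = 41; b[19] = 4; b[20] = 10; b[21] = 23; b[22] = 12; b[23] = 43; b[24] = 24; b[25] = 22; b[26] = 2; b[27] = 37; b[28] = 11; b[29] = 33; b[30] = 18; b[31] = 9; b[32] = 13; b[33] = 6; b[34] = 30; b[35] = 35; b[36] = 38; b[37] = 21; b[38] = 39; b[39] = 31; b[40] = 45; b[41] = 44; b[42] = 34; b[43] = 28; b[44] = 15; b[45] = 26; b[46] = 42.
The sequence repeats with period 46.
So b[449] = b[0 + ((449-0) mod 46)] = b[35] = 35.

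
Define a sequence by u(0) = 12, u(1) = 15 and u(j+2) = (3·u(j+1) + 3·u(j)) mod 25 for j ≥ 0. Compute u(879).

18

Computing terms: u(0) = 12, u(1) = 15, u(2) = 6, u(3) = 13, u(4) = 7, u(5) = 10, u(6) = 1, u(7) = 8, u(8) = 2, u(9) = 5, u(10) = 21, u(11) = 3, u(12) = 22, u(13) = 0, u(14) = 16, u(15) = 23, u(16) = 17, u(17) = 20, u(18) = 11, u(19) = 18, u(20) = 12, u(21) = 15.
Since (u(20), u(21)) = (u(0), u(1)) = (12, 15) (two consecutive terms determine the rest), the sequence is periodic with period 20.
So u(879) = u(0 + ((879-0) mod 20)) = u(19) = 18.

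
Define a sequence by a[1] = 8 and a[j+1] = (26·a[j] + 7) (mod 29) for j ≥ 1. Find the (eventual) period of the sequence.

Listing terms: a[1] = 8,  a[2] = 12,  a[3] = 0,  a[4] = 7,  a[5] = 15,  a[6] = 20,  a[7] = 5,  a[8] = 21,  a[9] = 2,  a[10] = 1,  a[11] = 4,  a[12] = 24,  a[13] = 22,  a[14] = 28,  a[15] = 10,  a[16] = 6,  a[17] = 18,  a[18] = 11,  a[19] = 3,  a[20] = 27,  a[21] = 13,  a[22] = 26,  a[23] = 16,  a[24] = 17,  a[25] = 14,  a[26] = 23,  a[27] = 25,  a[28] = 19,  a[29] = 8.
Since a[29] = a[1] = 8, the sequence is periodic with period 28.

28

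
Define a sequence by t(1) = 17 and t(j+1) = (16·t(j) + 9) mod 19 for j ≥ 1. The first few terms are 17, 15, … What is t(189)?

10

Computing terms: t(1) = 17, t(2) = 15, t(3) = 2, t(4) = 3, t(5) = 0, t(6) = 9, t(7) = 1, t(8) = 6, t(9) = 10, t(10) = 17.
The sequence repeats with period 9.
(189 - 1) mod 9 = 8, so t(189) = t(9) = 10.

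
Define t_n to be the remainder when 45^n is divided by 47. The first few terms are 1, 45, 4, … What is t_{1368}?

Computing terms: t_0 = 1,  t_1 = 45,  t_2 = 4,  t_3 = 39,  t_4 = 16,  t_5 = 15,  t_6 = 17,  t_7 = 13,  t_8 = 21,  t_9 = 5,  t_{10} = 37,  t_{11} = 20,  t_{12} = 7,  t_{13} = 33,  t_{14} = 28,  t_{15} = 38,  t_{16} = 18,  t_{17} = 11,  t_{18} = 25,  t_{19} = 44,  t_{20} = 6,  t_{21} = 35,  t_{22} = 24,  t_{23} = 46,  t_{24} = 2,  t_{25} = 43,  t_{26} = 8,  t_{27} = 31,  t_{28} = 32,  t_{29} = 30,  t_{30} = 34,  t_{31} = 26,  t_{32} = 42,  t_{33} = 10,  t_{34} = 27,  t_{35} = 40,  t_{36} = 14,  t_{37} = 19,  t_{38} = 9,  t_{39} = 29,  t_{40} = 36,  t_{41} = 22,  t_{42} = 3,  t_{43} = 41,  t_{44} = 12,  t_{45} = 23,  t_{46} = 1.
Since t_{46} = t_0 = 1, the sequence is periodic with period 46.
(1368 - 0) mod 46 = 34, so t_{1368} = t_{34} = 27.

27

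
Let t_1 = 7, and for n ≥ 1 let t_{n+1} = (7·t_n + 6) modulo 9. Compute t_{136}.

Listing terms: t_1 = 7,  t_2 = 1,  t_3 = 4,  t_4 = 7.
Since t_4 = t_1 = 7, the sequence is periodic with period 3.
So t_{136} = t_{1 + ((136-1) mod 3)} = t_1 = 7.

7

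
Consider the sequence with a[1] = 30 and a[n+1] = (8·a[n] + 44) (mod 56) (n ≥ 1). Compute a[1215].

Listing terms: a[1] = 30,  a[2] = 4,  a[3] = 20,  a[4] = 36,  a[5] = 52,  a[6] = 12,  a[7] = 28,  a[8] = 44,  a[9] = 4.
Since a[9] = a[2] = 4, the sequence is eventually periodic: after a pre-period of length 1 it cycles with period 7.
For n ≥ 2, a[n] depends only on (n - 2) mod 7. (1215 - 2) mod 7 = 2, so a[1215] = a[4] = 36.

36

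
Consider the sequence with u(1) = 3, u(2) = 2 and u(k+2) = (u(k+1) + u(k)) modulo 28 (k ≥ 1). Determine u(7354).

Listing terms: u(1) = 3, u(2) = 2, u(3) = 5, u(4) = 7, u(5) = 12, u(6) = 19, u(7) = 3, u(8) = 22, u(9) = 25, u(10) = 19, u(11) = 16, u(12) = 7, u(13) = 23, u(14) = 2, u(15) = 25, u(16) = 27, u(17) = 24, u(18) = 23, u(19) = 19, u(20) = 14, u(21) = 5, u(22) = 19, u(23) = 24, u(24) = 15, u(25) = 11, u(26) = 26, u(27) = 9, u(28) = 7, u(29) = 16, u(30) = 23, u(31) = 11, u(32) = 6, u(33) = 17, u(34) = 23, u(35) = 12, u(36) = 7, u(37) = 19, u(38) = 26, u(39) = 17, u(40) = 15, u(41) = 4, u(42) = 19, u(43) = 23, u(44) = 14, u(45) = 9, u(46) = 23, u(47) = 4, u(48) = 27, u(49) = 3, u(50) = 2.
The sequence repeats with period 48.
So u(7354) = u(1 + ((7354-1) mod 48)) = u(10) = 19.

19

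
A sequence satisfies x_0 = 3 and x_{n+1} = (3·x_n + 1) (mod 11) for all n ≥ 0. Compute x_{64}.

Computing terms: x_0 = 3; x_1 = 10; x_2 = 9; x_3 = 6; x_4 = 8; x_5 = 3.
Since x_5 = x_0 = 3, the sequence is periodic with period 5.
(64 - 0) mod 5 = 4, so x_{64} = x_4 = 8.

8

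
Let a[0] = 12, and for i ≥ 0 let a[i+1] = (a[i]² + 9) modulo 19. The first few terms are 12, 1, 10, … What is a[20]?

10

Listing terms: a[0] = 12,  a[1] = 1,  a[2] = 10,  a[3] = 14,  a[4] = 15,  a[5] = 6,  a[6] = 7,  a[7] = 1.
Since a[7] = a[1] = 1, the sequence is eventually periodic: after a pre-period of length 1 it cycles with period 6.
For i ≥ 1, a[i] depends only on (i - 1) mod 6. (20 - 1) mod 6 = 1, so a[20] = a[2] = 10.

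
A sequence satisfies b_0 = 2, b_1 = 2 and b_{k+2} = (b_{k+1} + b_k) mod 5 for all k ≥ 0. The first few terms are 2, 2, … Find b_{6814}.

Computing terms: b_0 = 2, b_1 = 2, b_2 = 4, b_3 = 1, b_4 = 0, b_5 = 1, b_6 = 1, b_7 = 2, b_8 = 3, b_9 = 0, b_{10} = 3, b_{11} = 3, b_{12} = 1, b_{13} = 4, b_{14} = 0, b_{15} = 4, b_{16} = 4, b_{17} = 3, b_{18} = 2, b_{19} = 0, b_{20} = 2, b_{21} = 2.
Since (b_{20}, b_{21}) = (b_0, b_1) = (2, 2) (two consecutive terms determine the rest), the sequence is periodic with period 20.
(6814 - 0) mod 20 = 14, so b_{6814} = b_{14} = 0.

0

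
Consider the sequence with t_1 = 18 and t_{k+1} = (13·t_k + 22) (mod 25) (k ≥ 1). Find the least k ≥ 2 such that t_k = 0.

t_1 = 18,  t_2 = 6,  t_3 = 0,  t_4 = 22,  t_5 = 8,  t_6 = 1,  t_7 = 10,  t_8 = 2,  t_9 = 23,  t_{10} = 21,  t_{11} = 20,  t_{12} = 7,  t_{13} = 13,  t_{14} = 16,  t_{15} = 5,  t_{16} = 12,  t_{17} = 3,  t_{18} = 11,  t_{19} = 15,  t_{20} = 17,  t_{21} = 18.
Since t_{21} = t_1 = 18, the sequence is periodic with period 20.
The value 0 first appears (with k ≥ 2) at t_3.

3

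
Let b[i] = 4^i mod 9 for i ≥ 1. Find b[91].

b[1] = 4; b[2] = 7; b[3] = 1; b[4] = 4.
The sequence repeats with period 3.
So b[91] = b[1 + ((91-1) mod 3)] = b[1] = 4.

4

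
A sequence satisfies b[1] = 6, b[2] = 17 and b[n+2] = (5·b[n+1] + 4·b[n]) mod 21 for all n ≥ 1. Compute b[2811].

10

Computing terms: b[1] = 6,  b[2] = 17,  b[3] = 4,  b[4] = 4,  b[5] = 15,  b[6] = 7,  b[7] = 11,  b[8] = 20,  b[9] = 18,  b[10] = 2,  b[11] = 19,  b[12] = 19,  b[13] = 3,  b[14] = 7,  b[15] = 5,  b[16] = 11,  b[17] = 12,  b[18] = 20,  b[19] = 1,  b[20] = 1,  b[21] = 9,  b[22] = 7,  b[23] = 8,  b[24] = 5,  b[25] = 15,  b[26] = 11,  b[27] = 10,  b[28] = 10,  b[29] = 6,  b[30] = 7,  b[31] = 17,  b[32] = 8,  b[33] = 3,  b[34] = 5,  b[35] = 16,  b[36] = 16,  b[37] = 18,  b[38] = 7,  b[39] = 2,  b[40] = 17,  b[41] = 9,  b[42] = 8,  b[43] = 13,  b[44] = 13,  b[45] = 12,  b[46] = 7,  b[47] = 20,  b[48] = 2,  b[49] = 6,  b[50] = 17.
Since (b[49], b[50]) = (b[1], b[2]) = (6, 17) (two consecutive terms determine the rest), the sequence is periodic with period 48.
So b[2811] = b[1 + ((2811-1) mod 48)] = b[27] = 10.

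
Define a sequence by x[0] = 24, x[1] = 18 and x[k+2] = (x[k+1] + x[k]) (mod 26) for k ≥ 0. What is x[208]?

Computing terms: x[0] = 24, x[1] = 18, x[2] = 16, x[3] = 8, x[4] = 24, x[5] = 6, x[6] = 4, x[7] = 10, x[8] = 14, x[9] = 24, x[10] = 12, x[11] = 10, x[12] = 22, x[13] = 6, x[14] = 2, x[15] = 8, x[16] = 10, x[17] = 18, x[18] = 2, x[19] = 20, x[20] = 22, x[21] = 16, x[22] = 12, x[23] = 2, x[24] = 14, x[25] = 16, x[26] = 4, x[27] = 20, x[28] = 24, x[29] = 18.
Since (x[28], x[29]) = (x[0], x[1]) = (24, 18) (two consecutive terms determine the rest), the sequence is periodic with period 28.
(208 - 0) mod 28 = 12, so x[208] = x[12] = 22.

22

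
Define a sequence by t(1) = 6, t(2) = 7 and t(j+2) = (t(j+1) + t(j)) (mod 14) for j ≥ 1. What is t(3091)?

6

Listing terms: t(1) = 6, t(2) = 7, t(3) = 13, t(4) = 6, t(5) = 5, t(6) = 11, t(7) = 2, t(8) = 13, t(9) = 1, t(10) = 0, t(11) = 1, t(12) = 1, t(13) = 2, t(14) = 3, t(15) = 5, t(16) = 8, t(17) = 13, t(18) = 7, t(19) = 6, t(20) = 13, t(21) = 5, t(22) = 4, t(23) = 9, t(24) = 13, t(25) = 8, t(26) = 7, t(27) = 1, t(28) = 8, t(29) = 9, t(30) = 3, t(31) = 12, t(32) = 1, t(33) = 13, t(34) = 0, t(35) = 13, t(36) = 13, t(37) = 12, t(38) = 11, t(39) = 9, t(40) = 6, t(41) = 1, t(42) = 7, t(43) = 8, t(44) = 1, t(45) = 9, t(46) = 10, t(47) = 5, t(48) = 1, t(49) = 6, t(50) = 7.
The sequence repeats with period 48.
(3091 - 1) mod 48 = 18, so t(3091) = t(19) = 6.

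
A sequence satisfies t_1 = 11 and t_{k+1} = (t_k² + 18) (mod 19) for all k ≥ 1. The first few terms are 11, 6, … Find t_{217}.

8

Computing terms: t_1 = 11; t_2 = 6; t_3 = 16; t_4 = 8; t_5 = 6.
Since t_5 = t_2 = 6, the sequence is eventually periodic: after a pre-period of length 1 it cycles with period 3.
For k ≥ 2, t_k depends only on (k - 2) mod 3. (217 - 2) mod 3 = 2, so t_{217} = t_4 = 8.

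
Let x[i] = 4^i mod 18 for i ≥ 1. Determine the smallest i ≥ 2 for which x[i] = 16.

2

We have x[1] = 4; x[2] = 16; x[3] = 10; x[4] = 4.
The sequence repeats with period 3.
The value 16 first appears (with i ≥ 2) at x[2].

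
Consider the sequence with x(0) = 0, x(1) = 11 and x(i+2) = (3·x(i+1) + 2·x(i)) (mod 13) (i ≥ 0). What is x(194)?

Listing terms: x(0) = 0; x(1) = 11; x(2) = 7; x(3) = 4; x(4) = 0; x(5) = 8; x(6) = 11; x(7) = 10; x(8) = 0; x(9) = 7; x(10) = 8; x(11) = 12; x(12) = 0; x(13) = 11.
The sequence repeats with period 12.
(194 - 0) mod 12 = 2, so x(194) = x(2) = 7.

7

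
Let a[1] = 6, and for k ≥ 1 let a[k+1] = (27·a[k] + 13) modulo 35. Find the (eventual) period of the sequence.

4

Listing terms: a[1] = 6; a[2] = 0; a[3] = 13; a[4] = 14; a[5] = 6.
The sequence repeats with period 4.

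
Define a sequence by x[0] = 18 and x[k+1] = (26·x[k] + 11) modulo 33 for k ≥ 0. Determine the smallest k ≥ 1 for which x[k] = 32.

9

We have x[0] = 18, x[1] = 17, x[2] = 24, x[3] = 8, x[4] = 21, x[5] = 29, x[6] = 6, x[7] = 2, x[8] = 30, x[9] = 32, x[10] = 18.
Since x[10] = x[0] = 18, the sequence is periodic with period 10.
The value 32 first appears (with k ≥ 1) at x[9].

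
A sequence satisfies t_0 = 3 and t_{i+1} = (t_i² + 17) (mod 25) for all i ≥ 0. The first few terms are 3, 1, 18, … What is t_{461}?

21

Computing terms: t_0 = 3,  t_1 = 1,  t_2 = 18,  t_3 = 16,  t_4 = 23,  t_5 = 21,  t_6 = 8,  t_7 = 6,  t_8 = 3.
The sequence repeats with period 8.
(461 - 0) mod 8 = 5, so t_{461} = t_5 = 21.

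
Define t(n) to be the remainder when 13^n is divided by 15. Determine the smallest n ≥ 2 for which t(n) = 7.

We have t(1) = 13, t(2) = 4, t(3) = 7, t(4) = 1, t(5) = 13.
Since t(5) = t(1) = 13, the sequence is periodic with period 4.
The value 7 first appears (with n ≥ 2) at t(3).

3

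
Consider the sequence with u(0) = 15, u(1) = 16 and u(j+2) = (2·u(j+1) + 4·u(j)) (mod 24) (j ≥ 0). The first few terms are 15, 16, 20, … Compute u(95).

u(0) = 15,  u(1) = 16,  u(2) = 20,  u(3) = 8,  u(4) = 0,  u(5) = 8,  u(6) = 16,  u(7) = 16,  u(8) = 0,  u(9) = 16,  u(10) = 8,  u(11) = 8,  u(12) = 0.
Since (u(11), u(12)) = (u(3), u(4)) = (8, 0) (two consecutive terms determine the rest), the sequence is eventually periodic: after a pre-period of length 3 it cycles with period 8.
For j ≥ 3, u(j) depends only on (j - 3) mod 8. (95 - 3) mod 8 = 4, so u(95) = u(7) = 16.

16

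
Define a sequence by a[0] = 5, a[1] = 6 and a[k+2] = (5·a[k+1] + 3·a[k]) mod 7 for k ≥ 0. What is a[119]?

a[0] = 5; a[1] = 6; a[2] = 3; a[3] = 5; a[4] = 6.
The sequence repeats with period 3.
(119 - 0) mod 3 = 2, so a[119] = a[2] = 3.

3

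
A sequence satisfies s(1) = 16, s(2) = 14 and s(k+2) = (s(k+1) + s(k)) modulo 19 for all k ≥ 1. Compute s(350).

s(1) = 16; s(2) = 14; s(3) = 11; s(4) = 6; s(5) = 17; s(6) = 4; s(7) = 2; s(8) = 6; s(9) = 8; s(10) = 14; s(11) = 3; s(12) = 17; s(13) = 1; s(14) = 18; s(15) = 0; s(16) = 18; s(17) = 18; s(18) = 17; s(19) = 16; s(20) = 14.
The sequence repeats with period 18.
(350 - 1) mod 18 = 7, so s(350) = s(8) = 6.

6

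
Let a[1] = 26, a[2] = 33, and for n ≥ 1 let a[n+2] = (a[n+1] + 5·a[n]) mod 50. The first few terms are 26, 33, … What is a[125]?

43

We have a[1] = 26, a[2] = 33, a[3] = 13, a[4] = 28, a[5] = 43, a[6] = 33, a[7] = 48, a[8] = 13, a[9] = 3, a[10] = 18, a[11] = 33, a[12] = 23, a[13] = 38, a[14] = 3, a[15] = 43, a[16] = 8, a[17] = 23, a[18] = 13, a[19] = 28.
Since (a[18], a[19]) = (a[3], a[4]) = (13, 28) (two consecutive terms determine the rest), the sequence is eventually periodic: after a pre-period of length 2 it cycles with period 15.
For n ≥ 3, a[n] depends only on (n - 3) mod 15. (125 - 3) mod 15 = 2, so a[125] = a[5] = 43.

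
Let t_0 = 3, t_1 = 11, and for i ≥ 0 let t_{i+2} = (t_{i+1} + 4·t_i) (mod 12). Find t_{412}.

Computing terms: t_0 = 3, t_1 = 11, t_2 = 11, t_3 = 7, t_4 = 3, t_5 = 7, t_6 = 7, t_7 = 11, t_8 = 3, t_9 = 11.
Since (t_8, t_9) = (t_0, t_1) = (3, 11) (two consecutive terms determine the rest), the sequence is periodic with period 8.
(412 - 0) mod 8 = 4, so t_{412} = t_4 = 3.

3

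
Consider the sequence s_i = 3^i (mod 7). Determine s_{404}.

2

Listing terms: s_1 = 3; s_2 = 2; s_3 = 6; s_4 = 4; s_5 = 5; s_6 = 1; s_7 = 3.
The sequence repeats with period 6.
So s_{404} = s_{1 + ((404-1) mod 6)} = s_2 = 2.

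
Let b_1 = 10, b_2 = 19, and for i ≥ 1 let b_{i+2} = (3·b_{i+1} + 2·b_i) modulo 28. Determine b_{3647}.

Listing terms: b_1 = 10, b_2 = 19, b_3 = 21, b_4 = 17, b_5 = 9, b_6 = 5, b_7 = 5, b_8 = 25, b_9 = 1, b_{10} = 25, b_{11} = 21, b_{12} = 1, b_{13} = 17, b_{14} = 25, b_{15} = 25, b_{16} = 13, b_{17} = 5, b_{18} = 13, b_{19} = 21, b_{20} = 5, b_{21} = 1, b_{22} = 13, b_{23} = 13, b_{24} = 9, b_{25} = 25, b_{26} = 9, b_{27} = 21, b_{28} = 25, b_{29} = 5, b_{30} = 9, b_{31} = 9, b_{32} = 17, b_{33} = 13, b_{34} = 17, b_{35} = 21, b_{36} = 13, b_{37} = 25, b_{38} = 17, b_{39} = 17, b_{40} = 1, b_{41} = 9, b_{42} = 1, b_{43} = 21, b_{44} = 9, b_{45} = 13, b_{46} = 1, b_{47} = 1, b_{48} = 5, b_{49} = 17, b_{50} = 5, b_{51} = 21, b_{52} = 17.
Since (b_{51}, b_{52}) = (b_3, b_4) = (21, 17) (two consecutive terms determine the rest), the sequence is eventually periodic: after a pre-period of length 2 it cycles with period 48.
For i ≥ 3, b_i depends only on (i - 3) mod 48. (3647 - 3) mod 48 = 44, so b_{3647} = b_{47} = 1.

1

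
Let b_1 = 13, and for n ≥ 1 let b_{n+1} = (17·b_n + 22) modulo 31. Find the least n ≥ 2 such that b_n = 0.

19

Computing terms: b_1 = 13,  b_2 = 26,  b_3 = 30,  b_4 = 5,  b_5 = 14,  b_6 = 12,  b_7 = 9,  b_8 = 20,  b_9 = 21,  b_{10} = 7,  b_{11} = 17,  b_{12} = 1,  b_{13} = 8,  b_{14} = 3,  b_{15} = 11,  b_{16} = 23,  b_{17} = 10,  b_{18} = 6,  b_{19} = 0,  b_{20} = 22,  b_{21} = 24,  b_{22} = 27,  b_{23} = 16,  b_{24} = 15,  b_{25} = 29,  b_{26} = 19,  b_{27} = 4,  b_{28} = 28,  b_{29} = 2,  b_{30} = 25,  b_{31} = 13.
The sequence repeats with period 30.
The value 0 first appears (with n ≥ 2) at b_{19}.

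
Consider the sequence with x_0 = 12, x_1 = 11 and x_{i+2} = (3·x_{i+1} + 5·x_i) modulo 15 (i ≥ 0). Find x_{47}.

Listing terms: x_0 = 12, x_1 = 11, x_2 = 3, x_3 = 4, x_4 = 12, x_5 = 11.
Since (x_4, x_5) = (x_0, x_1) = (12, 11) (two consecutive terms determine the rest), the sequence is periodic with period 4.
(47 - 0) mod 4 = 3, so x_{47} = x_3 = 4.

4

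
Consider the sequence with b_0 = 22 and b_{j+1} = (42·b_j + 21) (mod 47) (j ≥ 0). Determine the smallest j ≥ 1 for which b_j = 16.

Listing terms: b_0 = 22,  b_1 = 5,  b_2 = 43,  b_3 = 41,  b_4 = 4,  b_5 = 1,  b_6 = 16,  b_7 = 35,  b_8 = 34,  b_9 = 39,  b_{10} = 14,  b_{11} = 45,  b_{12} = 31,  b_{13} = 7,  b_{14} = 33,  b_{15} = 44,  b_{16} = 36,  b_{17} = 29,  b_{18} = 17,  b_{19} = 30,  b_{20} = 12,  b_{21} = 8,  b_{22} = 28,  b_{23} = 22.
The sequence repeats with period 23.
The value 16 first appears (with j ≥ 1) at b_6.

6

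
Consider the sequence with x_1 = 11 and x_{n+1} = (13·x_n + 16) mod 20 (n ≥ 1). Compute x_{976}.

15

Listing terms: x_1 = 11,  x_2 = 19,  x_3 = 3,  x_4 = 15,  x_5 = 11.
Since x_5 = x_1 = 11, the sequence is periodic with period 4.
(976 - 1) mod 4 = 3, so x_{976} = x_4 = 15.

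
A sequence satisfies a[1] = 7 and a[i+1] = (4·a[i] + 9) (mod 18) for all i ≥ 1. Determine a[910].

7

Listing terms: a[1] = 7, a[2] = 1, a[3] = 13, a[4] = 7.
Since a[4] = a[1] = 7, the sequence is periodic with period 3.
So a[910] = a[1 + ((910-1) mod 3)] = a[1] = 7.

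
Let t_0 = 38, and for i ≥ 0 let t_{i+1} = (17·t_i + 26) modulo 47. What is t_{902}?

Listing terms: t_0 = 38; t_1 = 14; t_2 = 29; t_3 = 2; t_4 = 13; t_5 = 12; t_6 = 42; t_7 = 35; t_8 = 10; t_9 = 8; t_{10} = 21; t_{11} = 7; t_{12} = 4; t_{13} = 0; t_{14} = 26; t_{15} = 45; t_{16} = 39; t_{17} = 31; t_{18} = 36; t_{19} = 27; t_{20} = 15; t_{21} = 46; t_{22} = 9; t_{23} = 38.
Since t_{23} = t_0 = 38, the sequence is periodic with period 23.
So t_{902} = t_{0 + ((902-0) mod 23)} = t_5 = 12.

12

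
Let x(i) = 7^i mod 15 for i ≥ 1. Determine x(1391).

13

Listing terms: x(1) = 7, x(2) = 4, x(3) = 13, x(4) = 1, x(5) = 7.
The sequence repeats with period 4.
(1391 - 1) mod 4 = 2, so x(1391) = x(3) = 13.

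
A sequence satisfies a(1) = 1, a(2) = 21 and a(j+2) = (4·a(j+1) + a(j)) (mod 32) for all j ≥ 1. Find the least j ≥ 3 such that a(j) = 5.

10

Computing terms: a(1) = 1, a(2) = 21, a(3) = 21, a(4) = 9, a(5) = 25, a(6) = 13, a(7) = 13, a(8) = 1, a(9) = 17, a(10) = 5, a(11) = 5, a(12) = 25, a(13) = 9, a(14) = 29, a(15) = 29, a(16) = 17, a(17) = 1, a(18) = 21.
The sequence repeats with period 16.
The value 5 first appears (with j ≥ 3) at a(10).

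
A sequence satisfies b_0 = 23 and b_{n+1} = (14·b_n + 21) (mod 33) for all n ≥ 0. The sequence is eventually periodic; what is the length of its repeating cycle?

10

b_0 = 23,  b_1 = 13,  b_2 = 5,  b_3 = 25,  b_4 = 8,  b_5 = 1,  b_6 = 2,  b_7 = 16,  b_8 = 14,  b_9 = 19,  b_{10} = 23.
Since b_{10} = b_0 = 23, the sequence is periodic with period 10.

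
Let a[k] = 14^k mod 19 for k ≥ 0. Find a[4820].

9

We have a[0] = 1; a[1] = 14; a[2] = 6; a[3] = 8; a[4] = 17; a[5] = 10; a[6] = 7; a[7] = 3; a[8] = 4; a[9] = 18; a[10] = 5; a[11] = 13; a[12] = 11; a[13] = 2; a[14] = 9; a[15] = 12; a[16] = 16; a[17] = 15; a[18] = 1.
Since a[18] = a[0] = 1, the sequence is periodic with period 18.
(4820 - 0) mod 18 = 14, so a[4820] = a[14] = 9.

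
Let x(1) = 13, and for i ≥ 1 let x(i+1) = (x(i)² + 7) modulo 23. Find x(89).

Computing terms: x(1) = 13; x(2) = 15; x(3) = 2; x(4) = 11; x(5) = 13.
Since x(5) = x(1) = 13, the sequence is periodic with period 4.
So x(89) = x(1 + ((89-1) mod 4)) = x(1) = 13.

13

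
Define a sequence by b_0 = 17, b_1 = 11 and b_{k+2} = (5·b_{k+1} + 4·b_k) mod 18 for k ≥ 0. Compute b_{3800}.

b_0 = 17; b_1 = 11; b_2 = 15; b_3 = 11; b_4 = 7; b_5 = 7; b_6 = 9; b_7 = 1; b_8 = 5; b_9 = 11; b_{10} = 3; b_{11} = 5; b_{12} = 1; b_{13} = 7; b_{14} = 3; b_{15} = 7; b_{16} = 11; b_{17} = 11; b_{18} = 9; b_{19} = 17; b_{20} = 13; b_{21} = 7; b_{22} = 15; b_{23} = 13; b_{24} = 17; b_{25} = 11.
The sequence repeats with period 24.
(3800 - 0) mod 24 = 8, so b_{3800} = b_8 = 5.

5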